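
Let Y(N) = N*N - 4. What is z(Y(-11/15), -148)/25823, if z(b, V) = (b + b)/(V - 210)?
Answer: 779/1040021325 ≈ 7.4902e-7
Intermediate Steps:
Y(N) = -4 + N² (Y(N) = N² - 4 = -4 + N²)
z(b, V) = 2*b/(-210 + V) (z(b, V) = (2*b)/(-210 + V) = 2*b/(-210 + V))
z(Y(-11/15), -148)/25823 = (2*(-4 + (-11/15)²)/(-210 - 148))/25823 = (2*(-4 + (-11*1/15)²)/(-358))*(1/25823) = (2*(-4 + (-11/15)²)*(-1/358))*(1/25823) = (2*(-4 + 121/225)*(-1/358))*(1/25823) = (2*(-779/225)*(-1/358))*(1/25823) = (779/40275)*(1/25823) = 779/1040021325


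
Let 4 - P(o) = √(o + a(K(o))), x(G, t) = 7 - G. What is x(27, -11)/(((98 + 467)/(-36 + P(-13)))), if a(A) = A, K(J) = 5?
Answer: 128/113 + 8*I*√2/113 ≈ 1.1327 + 0.10012*I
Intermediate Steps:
P(o) = 4 - √(5 + o) (P(o) = 4 - √(o + 5) = 4 - √(5 + o))
x(27, -11)/(((98 + 467)/(-36 + P(-13)))) = (7 - 1*27)/(((98 + 467)/(-36 + (4 - √(5 - 13))))) = (7 - 27)/((565/(-36 + (4 - √(-8))))) = -(-128/113 - 8*I*√2/113) = -20*(-32/565 - 2*I*√2/565) = 128/113 + 8*I*√2/113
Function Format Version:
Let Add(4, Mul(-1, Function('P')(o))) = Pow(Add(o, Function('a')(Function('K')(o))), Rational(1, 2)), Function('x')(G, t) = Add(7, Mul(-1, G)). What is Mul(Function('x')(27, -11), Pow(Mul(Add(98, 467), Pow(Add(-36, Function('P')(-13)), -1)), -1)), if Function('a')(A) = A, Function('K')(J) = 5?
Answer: Add(Rational(128, 113), Mul(Rational(8, 113), I, Pow(2, Rational(1, 2)))) ≈ Add(1.1327, Mul(0.10012, I))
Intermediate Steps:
Function('P')(o) = Add(4, Mul(-1, Pow(Add(5, o), Rational(1, 2)))) (Function('P')(o) = Add(4, Mul(-1, Pow(Add(o, 5), Rational(1, 2)))) = Add(4, Mul(-1, Pow(Add(5, o), Rational(1, 2)))))
Mul(Function('x')(27, -11), Pow(Mul(Add(98, 467), Pow(Add(-36, Function('P')(-13)), -1)), -1)) = Mul(Add(7, Mul(-1, 27)), Pow(Mul(Add(98, 467), Pow(Add(-36, Add(4, Mul(-1, Pow(Add(5, -13), Rational(1, 2))))), -1)), -1)) = Mul(Add(7, -27), Pow(Mul(565, Pow(Add(-36, Add(4, Mul(-1, Pow(-8, Rational(1, 2))))), -1)), -1)) = Mul(-20, Pow(Mul(565, Pow(Add(-36, Add(4, Mul(-1, Mul(2, I, Pow(2, Rational(1, 2)))))), -1)), -1)) = Mul(-20, Pow(Mul(565, Pow(Add(-36, Add(4, Mul(-2, I, Pow(2, Rational(1, 2))))), -1)), -1)) = Mul(-20, Pow(Mul(565, Pow(Add(-32, Mul(-2, I, Pow(2, Rational(1, 2)))), -1)), -1)) = Mul(-20, Add(Rational(-32, 565), Mul(Rational(-2, 565), I, Pow(2, Rational(1, 2))))) = Add(Rational(128, 113), Mul(Rational(8, 113), I, Pow(2, Rational(1, 2))))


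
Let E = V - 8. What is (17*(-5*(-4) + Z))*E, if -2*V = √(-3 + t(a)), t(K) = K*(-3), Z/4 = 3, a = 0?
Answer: -4352 - 272*I*√3 ≈ -4352.0 - 471.12*I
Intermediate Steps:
Z = 12 (Z = 4*3 = 12)
t(K) = -3*K
V = -I*√3/2 (V = -√(-3 - 3*0)/2 = -√(-3 + 0)/2 = -I*√3/2 ≈ -0.86602*I)
E = -8 - I*√3/2 (E = -I*√3/2 - 8 = -8 - I*√3/2 ≈ -8.0 - 0.86602*I)
(17*(-5*(-4) + Z))*E = (17*(-5*(-4) + 12))*(-8 - I*√3/2) = (17*(20 + 12))*(-8 - I*√3/2) = (17*32)*(-8 - I*√3/2) = 544*(-8 - I*√3/2) = -4352 - 272*I*√3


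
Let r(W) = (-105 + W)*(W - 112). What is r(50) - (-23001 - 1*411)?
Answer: 26822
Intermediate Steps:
r(W) = (-112 + W)*(-105 + W) (r(W) = (-105 + W)*(-112 + W) = (-112 + W)*(-105 + W))
r(50) - (-23001 - 1*411) = (11760 + 50**2 - 217*50) - (-23001 - 1*411) = (11760 + 2500 - 10850) - (-23001 - 411) = 3410 - 1*(-23412) = 3410 + 23412 = 26822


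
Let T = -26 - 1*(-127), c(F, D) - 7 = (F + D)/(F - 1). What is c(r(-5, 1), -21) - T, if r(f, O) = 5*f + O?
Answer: -461/5 ≈ -92.200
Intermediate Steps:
r(f, O) = O + 5*f
c(F, D) = 7 + (D + F)/(-1 + F) (c(F, D) = 7 + (F + D)/(F - 1) = 7 + (D + F)/(-1 + F))
T = 101 (T = -26 + 127 = 101)
c(r(-5, 1), -21) - T = (-7 - 21 + 8*(1 + 5*(-5)))/(-1 + (1 + 5*(-5))) - 1*101 = (-7 - 21 + 8*(1 - 25))/(-1 + (1 - 25)) - 101 = (-7 - 21 + 8*(-24))/(-1 - 24) - 101 = (-7 - 21 - 192)/(-25) - 101 = -1/25*(-220) - 101 = 44/5 - 101 = -461/5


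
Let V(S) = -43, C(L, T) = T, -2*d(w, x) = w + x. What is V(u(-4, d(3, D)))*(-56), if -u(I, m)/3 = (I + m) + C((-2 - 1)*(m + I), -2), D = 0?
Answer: 2408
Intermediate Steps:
d(w, x) = -w/2 - x/2 (d(w, x) = -(w + x)/2 = -w/2 - x/2)
u(I, m) = 6 - 3*I - 3*m (u(I, m) = -3*((I + m) - 2) = -3*(-2 + I + m) = 6 - 3*I - 3*m)
V(u(-4, d(3, D)))*(-56) = -43*(-56) = 2408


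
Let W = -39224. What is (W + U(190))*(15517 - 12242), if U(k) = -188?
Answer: -129074300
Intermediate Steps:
(W + U(190))*(15517 - 12242) = (-39224 - 188)*(15517 - 12242) = -39412*3275 = -129074300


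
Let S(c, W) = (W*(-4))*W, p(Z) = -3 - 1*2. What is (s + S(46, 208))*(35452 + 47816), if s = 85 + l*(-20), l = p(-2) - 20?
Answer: -14361315228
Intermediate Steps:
p(Z) = -5 (p(Z) = -3 - 2 = -5)
S(c, W) = -4*W² (S(c, W) = (-4*W)*W = -4*W²)
l = -25 (l = -5 - 20 = -25)
s = 585 (s = 85 - 25*(-20) = 85 + 500 = 585)
(s + S(46, 208))*(35452 + 47816) = (585 - 4*208²)*(35452 + 47816) = (585 - 4*43264)*83268 = (585 - 173056)*83268 = -172471*83268 = -14361315228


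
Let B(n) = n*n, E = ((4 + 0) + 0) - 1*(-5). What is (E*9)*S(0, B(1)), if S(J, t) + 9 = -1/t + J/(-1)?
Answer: -810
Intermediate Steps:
E = 9 (E = (4 + 0) + 5 = 4 + 5 = 9)
B(n) = n²
S(J, t) = -9 - J - 1/t (S(J, t) = -9 + (-1/t + J/(-1)) = -9 + (-1/t + J*(-1)) = -9 + (-1/t - J) = -9 + (-J - 1/t) = -9 - J - 1/t)
(E*9)*S(0, B(1)) = (9*9)*(-9 - 1*0 - 1/(1²)) = 81*(-9 + 0 - 1/1) = 81*(-9 + 0 - 1*1) = 81*(-9 + 0 - 1) = 81*(-10) = -810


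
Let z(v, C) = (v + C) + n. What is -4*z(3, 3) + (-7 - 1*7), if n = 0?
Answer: -38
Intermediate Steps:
z(v, C) = C + v (z(v, C) = (v + C) + 0 = (C + v) + 0 = C + v)
-4*z(3, 3) + (-7 - 1*7) = -4*(3 + 3) + (-7 - 1*7) = -4*6 + (-7 - 7) = -24 - 14 = -38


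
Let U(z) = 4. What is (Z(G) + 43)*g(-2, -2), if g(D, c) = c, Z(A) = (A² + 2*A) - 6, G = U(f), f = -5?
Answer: -122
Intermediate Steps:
G = 4
Z(A) = -6 + A² + 2*A
(Z(G) + 43)*g(-2, -2) = ((-6 + 4² + 2*4) + 43)*(-2) = ((-6 + 16 + 8) + 43)*(-2) = (18 + 43)*(-2) = 61*(-2) = -122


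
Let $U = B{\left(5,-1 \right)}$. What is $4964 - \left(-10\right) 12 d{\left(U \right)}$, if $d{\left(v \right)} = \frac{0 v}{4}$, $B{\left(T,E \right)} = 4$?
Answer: $4964$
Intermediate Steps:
$U = 4$
$d{\left(v \right)} = 0$ ($d{\left(v \right)} = 0 \cdot \frac{1}{4} = 0$)
$4964 - \left(-10\right) 12 d{\left(U \right)} = 4964 - \left(-10\right) 12 \cdot 0 = 4964 - \left(-120\right) 0 = 4964 - 0 = 4964 + 0 = 4964$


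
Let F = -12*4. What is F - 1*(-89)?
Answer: 41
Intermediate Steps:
F = -48
F - 1*(-89) = -48 - 1*(-89) = -48 + 89 = 41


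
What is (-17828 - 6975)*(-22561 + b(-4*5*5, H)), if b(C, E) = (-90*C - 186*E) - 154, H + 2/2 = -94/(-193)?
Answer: 65196694543/193 ≈ 3.3781e+8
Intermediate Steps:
H = -99/193 (H = -1 - 94/(-193) = -1 - 94*(-1/193) = -1 + 94/193 = -99/193 ≈ -0.51295)
b(C, E) = -154 - 186*E - 90*C (b(C, E) = (-186*E - 90*C) - 154 = -154 - 186*E - 90*C)
(-17828 - 6975)*(-22561 + b(-4*5*5, H)) = (-17828 - 6975)*(-22561 + (-154 - 186*(-99/193) - 90*(-4*5)*5)) = -24803*(-22561 + (-154 + 18414/193 - (-1800)*5)) = -24803*(-22561 + (-154 + 18414/193 - 90*(-100))) = -24803*(-22561 + (-154 + 18414/193 + 9000)) = -24803*(-22561 + 1725692/193) = -24803*(-2628581/193) = 65196694543/193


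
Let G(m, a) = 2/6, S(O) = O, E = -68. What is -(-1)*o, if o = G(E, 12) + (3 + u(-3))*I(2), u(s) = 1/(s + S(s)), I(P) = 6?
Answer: 52/3 ≈ 17.333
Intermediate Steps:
G(m, a) = 1/3 (G(m, a) = 2*(1/6) = 1/3)
u(s) = 1/(2*s) (u(s) = 1/(s + s) = 1/(2*s))
o = 52/3 (o = 1/3 + (3 + (1/2)/(-3))*6 = 1/3 + (3 + (1/2)*(-1/3))*6 = 1/3 + (3 - 1/6)*6 = 1/3 + (17/6)*6 = 1/3 + 17 = 52/3 ≈ 17.333)
-(-1)*o = -(-1)*52/3 = -1*(-52/3) = 52/3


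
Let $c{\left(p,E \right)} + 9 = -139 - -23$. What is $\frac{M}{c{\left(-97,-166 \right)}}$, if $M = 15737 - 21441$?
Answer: $\frac{5704}{125} \approx 45.632$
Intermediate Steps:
$c{\left(p,E \right)} = -125$ ($c{\left(p,E \right)} = -9 - 116 = -125$)
$M = -5704$
$\frac{M}{c{\left(-97,-166 \right)}} = - \frac{5704}{-125} = \left(-5704\right) \left(- \frac{1}{125}\right) = \frac{5704}{125}$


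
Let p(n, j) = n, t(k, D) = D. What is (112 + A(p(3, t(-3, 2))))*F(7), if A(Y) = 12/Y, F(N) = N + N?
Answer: 1624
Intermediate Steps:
F(N) = 2*N
(112 + A(p(3, t(-3, 2))))*F(7) = (112 + 12/3)*(2*7) = (112 + 12*(⅓))*14 = (112 + 4)*14 = 116*14 = 1624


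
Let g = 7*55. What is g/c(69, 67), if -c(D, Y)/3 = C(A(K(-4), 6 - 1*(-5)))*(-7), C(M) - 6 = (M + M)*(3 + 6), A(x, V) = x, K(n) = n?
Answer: -5/18 ≈ -0.27778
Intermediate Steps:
g = 385
C(M) = 6 + 18*M (C(M) = 6 + (M + M)*(3 + 6) = 6 + (2*M)*9 = 6 + 18*M)
c(D, Y) = -1386 (c(D, Y) = -3*(6 + 18*(-4))*(-7) = -3*(6 - 72)*(-7) = -(-198)*(-7) = -3*462 = -1386)
g/c(69, 67) = 385/(-1386) = 385*(-1/1386) = -5/18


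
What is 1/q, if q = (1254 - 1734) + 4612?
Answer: 1/4132 ≈ 0.00024201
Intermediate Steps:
q = 4132 (q = -480 + 4612 = 4132)
1/q = 1/4132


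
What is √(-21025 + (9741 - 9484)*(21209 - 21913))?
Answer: I*√201953 ≈ 449.39*I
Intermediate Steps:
√(-21025 + (9741 - 9484)*(21209 - 21913)) = √(-21025 + 257*(-704)) = √(-21025 - 180928) = √(-201953) = I*√201953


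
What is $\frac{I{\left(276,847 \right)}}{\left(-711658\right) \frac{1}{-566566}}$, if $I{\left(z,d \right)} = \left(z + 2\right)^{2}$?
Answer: $\frac{21893243372}{355829} \approx 61527.0$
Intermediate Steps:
$I{\left(z,d \right)} = \left(2 + z\right)^{2}$
$\frac{I{\left(276,847 \right)}}{\left(-711658\right) \frac{1}{-566566}} = \frac{\left(2 + 276\right)^{2}}{\left(-711658\right) \frac{1}{-566566}} = \frac{278^{2}}{\left(-711658\right) \left(- \frac{1}{566566}\right)} = \frac{77284}{\frac{355829}{283283}} = 77284 \cdot \frac{283283}{355829} = \frac{21893243372}{355829}$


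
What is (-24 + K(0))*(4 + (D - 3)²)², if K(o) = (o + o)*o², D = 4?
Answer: -600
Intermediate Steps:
K(o) = 2*o³ (K(o) = (2*o)*o² = 2*o³)
(-24 + K(0))*(4 + (D - 3)²)² = (-24 + 2*0³)*(4 + (4 - 3)²)² = (-24 + 2*0)*(4 + 1²)² = (-24 + 0)*(4 + 1)² = -24*5² = -24*25 = -600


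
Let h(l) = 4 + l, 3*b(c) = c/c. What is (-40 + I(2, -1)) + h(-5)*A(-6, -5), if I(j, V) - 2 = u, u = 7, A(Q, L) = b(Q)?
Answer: -94/3 ≈ -31.333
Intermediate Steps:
b(c) = ⅓ (b(c) = (c/c)/3 = (⅓)*1 = ⅓)
A(Q, L) = ⅓
I(j, V) = 9 (I(j, V) = 2 + 7 = 9)
(-40 + I(2, -1)) + h(-5)*A(-6, -5) = (-40 + 9) + (4 - 5)*(⅓) = -31 - 1*⅓ = -31 - ⅓ = -94/3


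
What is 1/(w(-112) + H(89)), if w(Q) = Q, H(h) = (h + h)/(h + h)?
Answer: -1/111 ≈ -0.0090090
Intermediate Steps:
H(h) = 1 (H(h) = (2*h)/((2*h)) = (2*h)*(1/(2*h)) = 1)
1/(w(-112) + H(89)) = 1/(-112 + 1) = 1/(-111) = -1/111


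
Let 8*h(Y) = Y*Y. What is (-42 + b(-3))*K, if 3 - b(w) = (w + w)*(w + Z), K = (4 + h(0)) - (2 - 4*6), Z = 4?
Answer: -858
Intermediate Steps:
h(Y) = Y²/8 (h(Y) = (Y*Y)/8 = Y²/8)
K = 26 (K = (4 + (⅛)*0²) - (2 - 4*6) = (4 + (⅛)*0) - (2 - 24) = (4 + 0) - 1*(-22) = 4 + 22 = 26)
b(w) = 3 - 2*w*(4 + w) (b(w) = 3 - (w + w)*(w + 4) = 3 - 2*w*(4 + w))
(-42 + b(-3))*K = (-42 + (3 - 8*(-3) - 2*(-3)²))*26 = (-42 + (3 + 24 - 2*9))*26 = (-42 + (3 + 24 - 18))*26 = (-42 + 9)*26 = -33*26 = -858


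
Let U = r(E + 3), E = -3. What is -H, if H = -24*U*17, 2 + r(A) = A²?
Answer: -816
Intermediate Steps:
r(A) = -2 + A²
U = -2 (U = -2 + (-3 + 3)² = -2 + 0² = -2 + 0 = -2)
H = 816 (H = -24*(-2)*17 = 48*17 = 816)
-H = -1*816 = -816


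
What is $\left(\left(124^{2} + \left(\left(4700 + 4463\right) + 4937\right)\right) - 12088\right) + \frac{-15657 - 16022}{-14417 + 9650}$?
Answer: $\frac{82920275}{4767} \approx 17395.0$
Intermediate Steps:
$\left(\left(124^{2} + \left(\left(4700 + 4463\right) + 4937\right)\right) - 12088\right) + \frac{-15657 - 16022}{-14417 + 9650} = \left(\left(15376 + \left(9163 + 4937\right)\right) - 12088\right) - \frac{31679}{-4767} = \left(\left(15376 + 14100\right) - 12088\right) - - \frac{31679}{4767} = \left(29476 - 12088\right) + \frac{31679}{4767} = 17388 + \frac{31679}{4767} = \frac{82920275}{4767}$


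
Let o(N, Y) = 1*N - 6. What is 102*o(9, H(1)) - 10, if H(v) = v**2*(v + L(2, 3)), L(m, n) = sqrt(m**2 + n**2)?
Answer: 296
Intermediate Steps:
H(v) = v**2*(v + sqrt(13)) (H(v) = v**2*(v + sqrt(2**2 + 3**2)) = v**2*(v + sqrt(4 + 9)) = v**2*(v + sqrt(13)))
o(N, Y) = -6 + N (o(N, Y) = N - 6 = -6 + N)
102*o(9, H(1)) - 10 = 102*(-6 + 9) - 10 = 102*3 - 10 = 306 - 10 = 296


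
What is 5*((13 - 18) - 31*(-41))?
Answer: 6330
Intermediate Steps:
5*((13 - 18) - 31*(-41)) = 5*(-5 + 1271) = 5*1266 = 6330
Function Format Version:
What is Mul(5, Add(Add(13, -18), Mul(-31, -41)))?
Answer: 6330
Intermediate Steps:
Mul(5, Add(Add(13, -18), Mul(-31, -41))) = Mul(5, Add(-5, 1271)) = Mul(5, 1266) = 6330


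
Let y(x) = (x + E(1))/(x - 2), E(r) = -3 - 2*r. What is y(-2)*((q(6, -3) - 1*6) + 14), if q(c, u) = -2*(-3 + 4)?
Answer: 21/2 ≈ 10.500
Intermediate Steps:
q(c, u) = -2 (q(c, u) = -2*1 = -2)
y(x) = (-5 + x)/(-2 + x) (y(x) = (x + (-3 - 2*1))/(x - 2) = (x + (-3 - 2))/(-2 + x) = (x - 5)/(-2 + x) = (-5 + x)/(-2 + x))
y(-2)*((q(6, -3) - 1*6) + 14) = ((-5 - 2)/(-2 - 2))*((-2 - 1*6) + 14) = (-7/(-4))*((-2 - 6) + 14) = (-¼*(-7))*(-8 + 14) = (7/4)*6 = 21/2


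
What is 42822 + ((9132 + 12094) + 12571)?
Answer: 76619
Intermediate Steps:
42822 + ((9132 + 12094) + 12571) = 42822 + (21226 + 12571) = 42822 + 33797 = 76619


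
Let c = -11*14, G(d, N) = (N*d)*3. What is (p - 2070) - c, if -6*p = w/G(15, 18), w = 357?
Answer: -3104039/1620 ≈ -1916.1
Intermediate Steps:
G(d, N) = 3*N*d
p = -119/1620 (p = -119/(2*(3*18*15)) = -119/(2*810) = -⅙*119/270 = -119/1620 ≈ -0.073457)
c = -154
(p - 2070) - c = (-119/1620 - 2070) - 1*(-154) = -3353519/1620 + 154 = -3104039/1620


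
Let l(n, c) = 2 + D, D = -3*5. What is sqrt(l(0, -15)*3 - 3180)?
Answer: I*sqrt(3219) ≈ 56.736*I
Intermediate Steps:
D = -15
l(n, c) = -13 (l(n, c) = 2 - 15 = -13)
sqrt(l(0, -15)*3 - 3180) = sqrt(-13*3 - 3180) = sqrt(-39 - 3180) = sqrt(-3219) = I*sqrt(3219)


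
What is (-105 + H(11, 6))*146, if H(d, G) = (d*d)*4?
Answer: 55334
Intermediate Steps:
H(d, G) = 4*d**2 (H(d, G) = d**2*4 = 4*d**2)
(-105 + H(11, 6))*146 = (-105 + 4*11**2)*146 = (-105 + 4*121)*146 = (-105 + 484)*146 = 379*146 = 55334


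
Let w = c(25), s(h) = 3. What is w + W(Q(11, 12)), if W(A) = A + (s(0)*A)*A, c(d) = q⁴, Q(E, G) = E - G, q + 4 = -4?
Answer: 4098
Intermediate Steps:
q = -8 (q = -4 - 4 = -8)
c(d) = 4096 (c(d) = (-8)⁴ = 4096)
w = 4096
W(A) = A + 3*A² (W(A) = A + (3*A)*A = A + 3*A²)
w + W(Q(11, 12)) = 4096 + (11 - 1*12)*(1 + 3*(11 - 1*12)) = 4096 + (11 - 12)*(1 + 3*(11 - 12)) = 4096 - (1 + 3*(-1)) = 4096 - (1 - 3) = 4096 - 1*(-2) = 4096 + 2 = 4098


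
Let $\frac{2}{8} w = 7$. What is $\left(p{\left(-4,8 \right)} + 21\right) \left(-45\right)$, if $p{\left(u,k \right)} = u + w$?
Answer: $-2025$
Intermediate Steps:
$w = 28$ ($w = 4 \cdot 7 = 28$)
$p{\left(u,k \right)} = 28 + u$ ($p{\left(u,k \right)} = u + 28 = 28 + u$)
$\left(p{\left(-4,8 \right)} + 21\right) \left(-45\right) = \left(\left(28 - 4\right) + 21\right) \left(-45\right) = \left(24 + 21\right) \left(-45\right) = 45 \left(-45\right) = -2025$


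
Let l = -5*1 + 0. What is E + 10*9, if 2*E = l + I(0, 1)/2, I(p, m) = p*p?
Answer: 175/2 ≈ 87.500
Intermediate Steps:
I(p, m) = p**2
l = -5 (l = -5 + 0 = -5)
E = -5/2 (E = (-5 + 0**2/2)/2 = (-5 + 0*(1/2))/2 = (-5 + 0)/2 = (1/2)*(-5) = -5/2 ≈ -2.5000)
E + 10*9 = -5/2 + 10*9 = -5/2 + 90 = 175/2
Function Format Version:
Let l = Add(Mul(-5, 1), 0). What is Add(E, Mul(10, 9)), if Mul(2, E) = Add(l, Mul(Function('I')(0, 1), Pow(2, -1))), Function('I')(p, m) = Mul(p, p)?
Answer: Rational(175, 2) ≈ 87.500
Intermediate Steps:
Function('I')(p, m) = Pow(p, 2)
l = -5 (l = Add(-5, 0) = -5)
E = Rational(-5, 2) (E = Mul(Rational(1, 2), Add(-5, Mul(Pow(0, 2), Pow(2, -1)))) = Mul(Rational(1, 2), Add(-5, Mul(0, Rational(1, 2)))) = Mul(Rational(1, 2), Add(-5, 0)) = Mul(Rational(1, 2), -5) = Rational(-5, 2) ≈ -2.5000)
Add(E, Mul(10, 9)) = Add(Rational(-5, 2), Mul(10, 9)) = Add(Rational(-5, 2), 90) = Rational(175, 2)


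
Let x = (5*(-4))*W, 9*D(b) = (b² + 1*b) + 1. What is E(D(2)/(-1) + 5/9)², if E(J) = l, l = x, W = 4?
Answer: 6400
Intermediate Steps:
D(b) = ⅑ + b/9 + b²/9 (D(b) = ((b² + 1*b) + 1)/9 = ((b² + b) + 1)/9 = ((b + b²) + 1)/9 = (1 + b + b²)/9 = ⅑ + b/9 + b²/9)
x = -80 (x = (5*(-4))*4 = -20*4 = -80)
l = -80
E(J) = -80
E(D(2)/(-1) + 5/9)² = (-80)² = 6400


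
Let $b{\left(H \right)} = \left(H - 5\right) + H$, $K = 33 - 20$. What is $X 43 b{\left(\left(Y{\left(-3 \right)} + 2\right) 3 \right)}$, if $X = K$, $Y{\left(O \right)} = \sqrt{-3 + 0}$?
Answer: $3913 + 3354 i \sqrt{3} \approx 3913.0 + 5809.3 i$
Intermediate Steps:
$Y{\left(O \right)} = i \sqrt{3}$ ($Y{\left(O \right)} = \sqrt{-3} = i \sqrt{3}$)
$K = 13$ ($K = 33 - 20 = 13$)
$b{\left(H \right)} = -5 + 2 H$ ($b{\left(H \right)} = \left(-5 + H\right) + H = -5 + 2 H$)
$X = 13$
$X 43 b{\left(\left(Y{\left(-3 \right)} + 2\right) 3 \right)} = 13 \cdot 43 \left(-5 + 2 \left(i \sqrt{3} + 2\right) 3\right) = 559 \left(-5 + 2 \left(2 + i \sqrt{3}\right) 3\right) = 559 \left(-5 + 2 \left(6 + 3 i \sqrt{3}\right)\right) = 559 \left(-5 + \left(12 + 6 i \sqrt{3}\right)\right) = 559 \left(7 + 6 i \sqrt{3}\right) = 3913 + 3354 i \sqrt{3}$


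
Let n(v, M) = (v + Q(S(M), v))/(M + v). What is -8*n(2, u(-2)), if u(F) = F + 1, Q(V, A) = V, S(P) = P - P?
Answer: -16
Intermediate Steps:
S(P) = 0
u(F) = 1 + F
n(v, M) = v/(M + v) (n(v, M) = (v + 0)/(M + v) = v/(M + v))
-8*n(2, u(-2)) = -16/((1 - 2) + 2) = -16/(-1 + 2) = -16/1 = -16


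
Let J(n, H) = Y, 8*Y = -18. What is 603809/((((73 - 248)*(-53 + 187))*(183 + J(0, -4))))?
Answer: -1207618/8477175 ≈ -0.14246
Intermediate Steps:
Y = -9/4 (Y = (⅛)*(-18) = -9/4 ≈ -2.2500)
J(n, H) = -9/4
603809/((((73 - 248)*(-53 + 187))*(183 + J(0, -4)))) = 603809/((((73 - 248)*(-53 + 187))*(183 - 9/4))) = 603809/((-175*134*(723/4))) = 603809/((-23450*723/4)) = 603809/(-8477175/2) = 603809*(-2/8477175) = -1207618/8477175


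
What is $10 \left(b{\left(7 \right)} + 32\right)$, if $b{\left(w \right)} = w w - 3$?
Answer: $780$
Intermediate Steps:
$b{\left(w \right)} = -3 + w^{2}$ ($b{\left(w \right)} = w^{2} - 3 = -3 + w^{2}$)
$10 \left(b{\left(7 \right)} + 32\right) = 10 \left(\left(-3 + 7^{2}\right) + 32\right) = 10 \left(\left(-3 + 49\right) + 32\right) = 10 \left(46 + 32\right) = 10 \cdot 78 = 780$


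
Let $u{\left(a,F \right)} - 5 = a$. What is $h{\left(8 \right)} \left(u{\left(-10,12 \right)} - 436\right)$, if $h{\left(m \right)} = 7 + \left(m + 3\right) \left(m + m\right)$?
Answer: $-80703$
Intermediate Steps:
$u{\left(a,F \right)} = 5 + a$
$h{\left(m \right)} = 7 + 2 m \left(3 + m\right)$ ($h{\left(m \right)} = 7 + \left(3 + m\right) 2 m = 7 + 2 m \left(3 + m\right)$)
$h{\left(8 \right)} \left(u{\left(-10,12 \right)} - 436\right) = \left(7 + 2 \cdot 8^{2} + 6 \cdot 8\right) \left(\left(5 - 10\right) - 436\right) = \left(7 + 2 \cdot 64 + 48\right) \left(-5 - 436\right) = \left(7 + 128 + 48\right) \left(-441\right) = 183 \left(-441\right) = -80703$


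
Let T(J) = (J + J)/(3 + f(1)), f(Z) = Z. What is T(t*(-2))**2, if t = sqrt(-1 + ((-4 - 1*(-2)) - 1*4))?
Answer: -7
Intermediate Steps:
t = I*sqrt(7) (t = sqrt(-1 + ((-4 + 2) - 4)) = sqrt(-1 + (-2 - 4)) = sqrt(-1 - 6) = sqrt(-7) = I*sqrt(7) ≈ 2.6458*I)
T(J) = J/2 (T(J) = (J + J)/(3 + 1) = (2*J)/4 = (2*J)*(1/4) = J/2)
T(t*(-2))**2 = (((I*sqrt(7))*(-2))/2)**2 = ((-2*I*sqrt(7))/2)**2 = (-I*sqrt(7))**2 = -7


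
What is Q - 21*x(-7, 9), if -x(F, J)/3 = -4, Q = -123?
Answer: -375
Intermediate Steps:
x(F, J) = 12 (x(F, J) = -3*(-4) = 12)
Q - 21*x(-7, 9) = -123 - 21*12 = -123 - 252 = -375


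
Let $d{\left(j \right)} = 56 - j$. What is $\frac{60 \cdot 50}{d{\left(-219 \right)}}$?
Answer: $\frac{120}{11} \approx 10.909$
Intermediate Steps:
$\frac{60 \cdot 50}{d{\left(-219 \right)}} = \frac{60 \cdot 50}{56 - -219} = \frac{3000}{56 + 219} = \frac{3000}{275} = 3000 \cdot \frac{1}{275} = \frac{120}{11}$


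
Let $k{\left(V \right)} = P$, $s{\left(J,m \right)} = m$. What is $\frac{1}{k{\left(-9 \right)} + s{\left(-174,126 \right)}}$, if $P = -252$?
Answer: $- \frac{1}{126} \approx -0.0079365$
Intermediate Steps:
$k{\left(V \right)} = -252$
$\frac{1}{k{\left(-9 \right)} + s{\left(-174,126 \right)}} = \frac{1}{-252 + 126} = \frac{1}{-126} = - \frac{1}{126}$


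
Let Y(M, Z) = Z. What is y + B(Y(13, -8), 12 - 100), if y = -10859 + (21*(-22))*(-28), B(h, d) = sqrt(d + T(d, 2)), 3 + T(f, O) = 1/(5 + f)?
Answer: 2077 + I*sqrt(626982)/83 ≈ 2077.0 + 9.54*I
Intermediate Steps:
T(f, O) = -3 + 1/(5 + f)
B(h, d) = sqrt(d + (-14 - 3*d)/(5 + d))
y = 2077 (y = -10859 - 462*(-28) = -10859 + 12936 = 2077)
y + B(Y(13, -8), 12 - 100) = 2077 + sqrt((-14 + (12 - 100)**2 + 2*(12 - 100))/(5 + (12 - 100))) = 2077 + sqrt((-14 + (-88)**2 + 2*(-88))/(5 - 88)) = 2077 + sqrt((-14 + 7744 - 176)/(-83)) = 2077 + sqrt(-1/83*7554) = 2077 + sqrt(-7554/83) = 2077 + I*sqrt(626982)/83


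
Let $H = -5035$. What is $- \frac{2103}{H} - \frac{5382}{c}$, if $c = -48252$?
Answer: $\frac{21428721}{40491470} \approx 0.52922$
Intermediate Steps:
$- \frac{2103}{H} - \frac{5382}{c} = - \frac{2103}{-5035} - \frac{5382}{-48252} = \left(-2103\right) \left(- \frac{1}{5035}\right) - - \frac{897}{8042} = \frac{2103}{5035} + \frac{897}{8042} = \frac{21428721}{40491470}$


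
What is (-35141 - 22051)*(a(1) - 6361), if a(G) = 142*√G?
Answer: 355677048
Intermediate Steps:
(-35141 - 22051)*(a(1) - 6361) = (-35141 - 22051)*(142*√1 - 6361) = -57192*(142*1 - 6361) = -57192*(142 - 6361) = -57192*(-6219) = 355677048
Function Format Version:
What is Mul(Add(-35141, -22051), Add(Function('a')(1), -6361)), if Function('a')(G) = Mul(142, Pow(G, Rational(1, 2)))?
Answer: 355677048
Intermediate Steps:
Mul(Add(-35141, -22051), Add(Function('a')(1), -6361)) = Mul(Add(-35141, -22051), Add(Mul(142, Pow(1, Rational(1, 2))), -6361)) = Mul(-57192, Add(Mul(142, 1), -6361)) = Mul(-57192, Add(142, -6361)) = Mul(-57192, -6219) = 355677048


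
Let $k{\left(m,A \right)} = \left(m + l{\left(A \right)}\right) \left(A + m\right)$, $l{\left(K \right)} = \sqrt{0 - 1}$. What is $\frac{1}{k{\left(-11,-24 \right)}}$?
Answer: $\frac{11}{4270} + \frac{i}{4270} \approx 0.0025761 + 0.00023419 i$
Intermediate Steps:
$l{\left(K \right)} = i$ ($l{\left(K \right)} = \sqrt{-1} = i$)
$k{\left(m,A \right)} = \left(i + m\right) \left(A + m\right)$ ($k{\left(m,A \right)} = \left(m + i\right) \left(A + m\right) = \left(i + m\right) \left(A + m\right)$)
$\frac{1}{k{\left(-11,-24 \right)}} = \frac{1}{\left(-11\right)^{2} + i \left(-24\right) + i \left(-11\right) - -264} = \frac{1}{121 - 24 i - 11 i + 264} = \frac{1}{385 - 35 i} = \frac{385 + 35 i}{149450}$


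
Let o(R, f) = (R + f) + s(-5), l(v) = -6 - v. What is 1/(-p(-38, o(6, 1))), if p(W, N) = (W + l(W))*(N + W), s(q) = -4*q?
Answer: -1/66 ≈ -0.015152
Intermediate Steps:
o(R, f) = 20 + R + f (o(R, f) = (R + f) - 4*(-5) = (R + f) + 20 = 20 + R + f)
p(W, N) = -6*N - 6*W (p(W, N) = (W + (-6 - W))*(N + W) = -6*(N + W) = -6*N - 6*W)
1/(-p(-38, o(6, 1))) = 1/(-(-6*(20 + 6 + 1) - 6*(-38))) = 1/(-(-6*27 + 228)) = 1/(-(-162 + 228)) = 1/(-1*66) = 1/(-66) = -1/66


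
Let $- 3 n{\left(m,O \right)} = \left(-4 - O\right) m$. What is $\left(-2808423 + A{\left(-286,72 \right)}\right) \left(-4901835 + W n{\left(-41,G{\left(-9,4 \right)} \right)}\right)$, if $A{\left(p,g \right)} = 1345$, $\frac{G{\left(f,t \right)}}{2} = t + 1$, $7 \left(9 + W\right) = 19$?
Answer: $\frac{41269371626966}{3} \approx 1.3756 \cdot 10^{13}$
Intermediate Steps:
$W = - \frac{44}{7}$ ($W = -9 + \frac{1}{7} \cdot 19 = -9 + \frac{19}{7} = - \frac{44}{7} \approx -6.2857$)
$G{\left(f,t \right)} = 2 + 2 t$ ($G{\left(f,t \right)} = 2 \left(t + 1\right) = 2 \left(1 + t\right) = 2 + 2 t$)
$n{\left(m,O \right)} = - \frac{m \left(-4 - O\right)}{3}$ ($n{\left(m,O \right)} = - \frac{\left(-4 - O\right) m}{3} = - \frac{m \left(-4 - O\right)}{3}$)
$\left(-2808423 + A{\left(-286,72 \right)}\right) \left(-4901835 + W n{\left(-41,G{\left(-9,4 \right)} \right)}\right) = \left(-2808423 + 1345\right) \left(-4901835 - \frac{44 \cdot \frac{1}{3} \left(-41\right) \left(4 + \left(2 + 2 \cdot 4\right)\right)}{7}\right) = - 2807078 \left(-4901835 - \frac{44 \cdot \frac{1}{3} \left(-41\right) \left(4 + \left(2 + 8\right)\right)}{7}\right) = - 2807078 \left(-4901835 - \frac{44 \cdot \frac{1}{3} \left(-41\right) \left(4 + 10\right)}{7}\right) = - 2807078 \left(-4901835 - \frac{44 \cdot \frac{1}{3} \left(-41\right) 14}{7}\right) = - 2807078 \left(-4901835 - - \frac{3608}{3}\right) = - 2807078 \left(-4901835 + \frac{3608}{3}\right) = \left(-2807078\right) \left(- \frac{14701897}{3}\right) = \frac{41269371626966}{3}$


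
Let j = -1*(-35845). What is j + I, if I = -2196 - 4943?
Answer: 28706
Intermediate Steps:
I = -7139
j = 35845
j + I = 35845 - 7139 = 28706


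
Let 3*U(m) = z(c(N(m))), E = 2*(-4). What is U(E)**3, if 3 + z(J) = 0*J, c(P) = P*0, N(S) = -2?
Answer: -1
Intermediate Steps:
c(P) = 0
E = -8
z(J) = -3 (z(J) = -3 + 0*J = -3 + 0 = -3)
U(m) = -1 (U(m) = (1/3)*(-3) = -1)
U(E)**3 = (-1)**3 = -1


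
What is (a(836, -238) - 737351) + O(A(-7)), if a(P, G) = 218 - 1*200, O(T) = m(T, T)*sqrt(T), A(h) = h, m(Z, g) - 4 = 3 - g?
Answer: -737333 + 14*I*sqrt(7) ≈ -7.3733e+5 + 37.041*I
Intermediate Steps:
m(Z, g) = 7 - g (m(Z, g) = 4 + (3 - g) = 7 - g)
O(T) = sqrt(T)*(7 - T) (O(T) = (7 - T)*sqrt(T) = sqrt(T)*(7 - T))
a(P, G) = 18 (a(P, G) = 218 - 200 = 18)
(a(836, -238) - 737351) + O(A(-7)) = (18 - 737351) + sqrt(-7)*(7 - 1*(-7)) = -737333 + (I*sqrt(7))*(7 + 7) = -737333 + (I*sqrt(7))*14 = -737333 + 14*I*sqrt(7)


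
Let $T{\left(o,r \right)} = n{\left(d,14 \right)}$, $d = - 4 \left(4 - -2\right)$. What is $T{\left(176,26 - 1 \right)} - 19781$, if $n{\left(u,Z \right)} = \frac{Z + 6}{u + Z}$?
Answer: $-19783$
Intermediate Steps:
$d = -24$ ($d = - 4 \left(4 + \left(-1 + 3\right)\right) = - 4 \left(4 + 2\right) = \left(-4\right) 6 = -24$)
$n{\left(u,Z \right)} = \frac{6 + Z}{Z + u}$
$T{\left(o,r \right)} = -2$ ($T{\left(o,r \right)} = \frac{6 + 14}{14 - 24} = \frac{1}{-10} \cdot 20 = \left(- \frac{1}{10}\right) 20 = -2$)
$T{\left(176,26 - 1 \right)} - 19781 = -2 - 19781 = -19783$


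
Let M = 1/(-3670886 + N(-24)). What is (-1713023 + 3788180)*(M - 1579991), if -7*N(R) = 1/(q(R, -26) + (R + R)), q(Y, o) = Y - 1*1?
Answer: -6150315152433384691542/1875822745 ≈ -3.2787e+12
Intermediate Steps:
q(Y, o) = -1 + Y (q(Y, o) = Y - 1 = -1 + Y)
N(R) = -1/(7*(-1 + 3*R)) (N(R) = -1/(7*((-1 + R) + (R + R))) = -1/(7*((-1 + R) + 2*R)) = -1/(7*(-1 + 3*R)))
M = -511/1875822745 (M = 1/(-3670886 - 1/(-7 + 21*(-24))) = 1/(-3670886 - 1/(-7 - 504)) = 1/(-3670886 - 1/(-511)) = 1/(-3670886 - 1*(-1/511)) = 1/(-3670886 + 1/511) = 1/(-1875822745/511) = -511/1875822745 ≈ -2.7241e-7)
(-1713023 + 3788180)*(M - 1579991) = (-1713023 + 3788180)*(-511/1875822745 - 1579991) = 2075157*(-2963783054695806/1875822745) = -6150315152433384691542/1875822745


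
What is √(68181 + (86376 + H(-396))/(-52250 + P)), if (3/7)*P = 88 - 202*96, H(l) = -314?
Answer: 3*√161345907780686/145939 ≈ 261.11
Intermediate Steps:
P = -135128/3 (P = 7*(88 - 202*96)/3 = 7*(88 - 19392)/3 = (7/3)*(-19304) = -135128/3 ≈ -45043.)
√(68181 + (86376 + H(-396))/(-52250 + P)) = √(68181 + (86376 - 314)/(-52250 - 135128/3)) = √(68181 + 86062/(-291878/3)) = √(68181 + 86062*(-3/291878)) = √(68181 - 129093/145939) = √(9950137866/145939) = 3*√161345907780686/145939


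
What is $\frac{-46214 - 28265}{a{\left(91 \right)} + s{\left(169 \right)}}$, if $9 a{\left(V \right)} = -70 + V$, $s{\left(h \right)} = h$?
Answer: $- \frac{223437}{514} \approx -434.7$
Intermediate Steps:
$a{\left(V \right)} = - \frac{70}{9} + \frac{V}{9}$ ($a{\left(V \right)} = \frac{-70 + V}{9} = - \frac{70}{9} + \frac{V}{9}$)
$\frac{-46214 - 28265}{a{\left(91 \right)} + s{\left(169 \right)}} = \frac{-46214 - 28265}{\left(- \frac{70}{9} + \frac{1}{9} \cdot 91\right) + 169} = - \frac{74479}{\left(- \frac{70}{9} + \frac{91}{9}\right) + 169} = - \frac{74479}{\frac{7}{3} + 169} = - \frac{74479}{\frac{514}{3}} = \left(-74479\right) \frac{3}{514} = - \frac{223437}{514}$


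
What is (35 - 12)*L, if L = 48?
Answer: 1104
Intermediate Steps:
(35 - 12)*L = (35 - 12)*48 = 23*48 = 1104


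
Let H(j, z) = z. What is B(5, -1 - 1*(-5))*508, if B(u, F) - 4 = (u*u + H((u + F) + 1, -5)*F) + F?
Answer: 6604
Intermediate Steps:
B(u, F) = 4 + u² - 4*F (B(u, F) = 4 + ((u*u - 5*F) + F) = 4 + ((u² - 5*F) + F) = 4 + (u² - 4*F) = 4 + u² - 4*F)
B(5, -1 - 1*(-5))*508 = (4 + 5² - 4*(-1 - 1*(-5)))*508 = (4 + 25 - 4*(-1 + 5))*508 = (4 + 25 - 4*4)*508 = (4 + 25 - 16)*508 = 13*508 = 6604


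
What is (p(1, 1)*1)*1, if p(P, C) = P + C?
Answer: 2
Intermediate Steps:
p(P, C) = C + P
(p(1, 1)*1)*1 = ((1 + 1)*1)*1 = (2*1)*1 = 2*1 = 2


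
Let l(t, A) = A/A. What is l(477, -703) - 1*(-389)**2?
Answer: -151320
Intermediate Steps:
l(t, A) = 1
l(477, -703) - 1*(-389)**2 = 1 - 1*(-389)**2 = 1 - 1*151321 = 1 - 151321 = -151320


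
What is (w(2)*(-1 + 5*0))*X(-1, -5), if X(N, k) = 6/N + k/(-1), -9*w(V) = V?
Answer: -2/9 ≈ -0.22222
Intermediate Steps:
w(V) = -V/9
X(N, k) = -k + 6/N (X(N, k) = 6/N + k*(-1) = 6/N - k = -k + 6/N)
(w(2)*(-1 + 5*0))*X(-1, -5) = ((-1/9*2)*(-1 + 5*0))*(-1*(-5) + 6/(-1)) = (-2*(-1 + 0)/9)*(5 + 6*(-1)) = (-2/9*(-1))*(5 - 6) = (2/9)*(-1) = -2/9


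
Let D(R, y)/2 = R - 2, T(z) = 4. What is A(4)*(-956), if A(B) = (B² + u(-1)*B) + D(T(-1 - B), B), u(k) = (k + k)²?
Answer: -34416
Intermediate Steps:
u(k) = 4*k² (u(k) = (2*k)² = 4*k²)
D(R, y) = -4 + 2*R (D(R, y) = 2*(R - 2) = 2*(-2 + R) = -4 + 2*R)
A(B) = 4 + B² + 4*B (A(B) = (B² + (4*(-1)²)*B) + (-4 + 2*4) = (B² + (4*1)*B) + (-4 + 8) = (B² + 4*B) + 4 = 4 + B² + 4*B)
A(4)*(-956) = (4 + 4² + 4*4)*(-956) = (4 + 16 + 16)*(-956) = 36*(-956) = -34416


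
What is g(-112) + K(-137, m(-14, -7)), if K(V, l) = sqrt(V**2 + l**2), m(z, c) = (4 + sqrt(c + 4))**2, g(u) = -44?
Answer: -44 + sqrt(18746 + 208*I*sqrt(3)) ≈ 92.922 + 1.3156*I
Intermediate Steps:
m(z, c) = (4 + sqrt(4 + c))**2
g(-112) + K(-137, m(-14, -7)) = -44 + sqrt((-137)**2 + ((4 + sqrt(4 - 7))**2)**2) = -44 + sqrt(18769 + ((4 + sqrt(-3))**2)**2) = -44 + sqrt(18769 + ((4 + I*sqrt(3))**2)**2) = -44 + sqrt(18769 + (4 + I*sqrt(3))**4)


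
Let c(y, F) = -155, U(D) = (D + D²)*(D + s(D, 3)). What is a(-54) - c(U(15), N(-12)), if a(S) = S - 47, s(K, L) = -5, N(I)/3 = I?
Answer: 54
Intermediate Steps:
N(I) = 3*I
U(D) = (-5 + D)*(D + D²) (U(D) = (D + D²)*(D - 5) = (D + D²)*(-5 + D) = (-5 + D)*(D + D²))
a(S) = -47 + S
a(-54) - c(U(15), N(-12)) = (-47 - 54) - 1*(-155) = -101 + 155 = 54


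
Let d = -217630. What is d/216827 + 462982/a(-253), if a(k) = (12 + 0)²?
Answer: 50177829697/15611544 ≈ 3214.1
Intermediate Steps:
a(k) = 144 (a(k) = 12² = 144)
d/216827 + 462982/a(-253) = -217630/216827 + 462982/144 = -217630*1/216827 + 462982*(1/144) = -217630/216827 + 231491/72 = 50177829697/15611544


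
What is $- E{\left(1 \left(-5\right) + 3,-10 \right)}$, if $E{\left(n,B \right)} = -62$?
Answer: $62$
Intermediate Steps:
$- E{\left(1 \left(-5\right) + 3,-10 \right)} = \left(-1\right) \left(-62\right) = 62$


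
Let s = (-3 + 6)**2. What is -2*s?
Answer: -18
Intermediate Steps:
s = 9 (s = 3**2 = 9)
-2*s = -2*9 = -18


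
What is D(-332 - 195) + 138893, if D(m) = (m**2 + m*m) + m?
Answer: 693824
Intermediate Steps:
D(m) = m + 2*m**2 (D(m) = (m**2 + m**2) + m = 2*m**2 + m = m + 2*m**2)
D(-332 - 195) + 138893 = (-332 - 195)*(1 + 2*(-332 - 195)) + 138893 = -527*(1 + 2*(-527)) + 138893 = -527*(1 - 1054) + 138893 = -527*(-1053) + 138893 = 554931 + 138893 = 693824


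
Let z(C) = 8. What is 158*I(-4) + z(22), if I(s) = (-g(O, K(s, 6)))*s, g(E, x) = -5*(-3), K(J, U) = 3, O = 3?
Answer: 9488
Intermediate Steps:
g(E, x) = 15
I(s) = -15*s (I(s) = (-1*15)*s = -15*s)
158*I(-4) + z(22) = 158*(-15*(-4)) + 8 = 158*60 + 8 = 9480 + 8 = 9488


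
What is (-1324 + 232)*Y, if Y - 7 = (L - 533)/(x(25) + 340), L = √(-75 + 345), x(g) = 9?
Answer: -2085720/349 - 3276*√30/349 ≈ -6027.7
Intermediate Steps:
L = 3*√30 (L = √270 = 3*√30 ≈ 16.432)
Y = 1910/349 + 3*√30/349 (Y = 7 + (3*√30 - 533)/(9 + 340) = 7 + (-533 + 3*√30)/349 = 7 + (-533 + 3*√30)*(1/349) = 7 + (-533/349 + 3*√30/349) = 1910/349 + 3*√30/349 ≈ 5.5199)
(-1324 + 232)*Y = (-1324 + 232)*(1910/349 + 3*√30/349) = -1092*(1910/349 + 3*√30/349) = -2085720/349 - 3276*√30/349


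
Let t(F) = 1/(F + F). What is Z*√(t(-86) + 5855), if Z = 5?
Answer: 5*√43303537/86 ≈ 382.59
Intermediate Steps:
t(F) = 1/(2*F)
Z*√(t(-86) + 5855) = 5*√((½)/(-86) + 5855) = 5*√((½)*(-1/86) + 5855) = 5*√(-1/172 + 5855) = 5*√(1007059/172) = 5*(√43303537/86) = 5*√43303537/86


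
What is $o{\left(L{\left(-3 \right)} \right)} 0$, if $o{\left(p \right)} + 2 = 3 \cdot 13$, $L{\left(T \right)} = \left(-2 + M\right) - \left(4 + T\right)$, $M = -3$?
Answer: $0$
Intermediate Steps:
$L{\left(T \right)} = -9 - T$ ($L{\left(T \right)} = \left(-2 - 3\right) - \left(4 + T\right) = -5 - \left(4 + T\right) = -9 - T$)
$o{\left(p \right)} = 37$ ($o{\left(p \right)} = -2 + 3 \cdot 13 = -2 + 39 = 37$)
$o{\left(L{\left(-3 \right)} \right)} 0 = 37 \cdot 0 = 0$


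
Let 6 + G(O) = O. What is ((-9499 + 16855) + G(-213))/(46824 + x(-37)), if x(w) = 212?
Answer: 7137/47036 ≈ 0.15173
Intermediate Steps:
G(O) = -6 + O
((-9499 + 16855) + G(-213))/(46824 + x(-37)) = ((-9499 + 16855) + (-6 - 213))/(46824 + 212) = (7356 - 219)/47036 = 7137*(1/47036) = 7137/47036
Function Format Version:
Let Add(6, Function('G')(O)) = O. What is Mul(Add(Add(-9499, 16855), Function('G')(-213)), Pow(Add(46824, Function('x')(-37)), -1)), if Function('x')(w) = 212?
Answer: Rational(7137, 47036) ≈ 0.15173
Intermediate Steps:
Function('G')(O) = Add(-6, O)
Mul(Add(Add(-9499, 16855), Function('G')(-213)), Pow(Add(46824, Function('x')(-37)), -1)) = Mul(Add(Add(-9499, 16855), Add(-6, -213)), Pow(Add(46824, 212), -1)) = Mul(Add(7356, -219), Pow(47036, -1)) = Mul(7137, Rational(1, 47036)) = Rational(7137, 47036)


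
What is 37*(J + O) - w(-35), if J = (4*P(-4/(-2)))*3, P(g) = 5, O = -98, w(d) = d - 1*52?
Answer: -1319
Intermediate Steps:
w(d) = -52 + d (w(d) = d - 52 = -52 + d)
J = 60 (J = (4*5)*3 = 20*3 = 60)
37*(J + O) - w(-35) = 37*(60 - 98) - (-52 - 35) = 37*(-38) - 1*(-87) = -1406 + 87 = -1319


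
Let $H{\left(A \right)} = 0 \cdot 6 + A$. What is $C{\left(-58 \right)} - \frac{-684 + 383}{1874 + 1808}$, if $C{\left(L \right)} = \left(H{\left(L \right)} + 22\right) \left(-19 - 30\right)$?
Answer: $\frac{927907}{526} \approx 1764.1$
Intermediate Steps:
$H{\left(A \right)} = A$ ($H{\left(A \right)} = 0 + A = A$)
$C{\left(L \right)} = -1078 - 49 L$ ($C{\left(L \right)} = \left(L + 22\right) \left(-19 - 30\right) = \left(22 + L\right) \left(-49\right) = -1078 - 49 L$)
$C{\left(-58 \right)} - \frac{-684 + 383}{1874 + 1808} = \left(-1078 - -2842\right) - \frac{-684 + 383}{1874 + 1808} = \left(-1078 + 2842\right) - - \frac{301}{3682} = 1764 - \left(-301\right) \frac{1}{3682} = 1764 - - \frac{43}{526} = 1764 + \frac{43}{526} = \frac{927907}{526}$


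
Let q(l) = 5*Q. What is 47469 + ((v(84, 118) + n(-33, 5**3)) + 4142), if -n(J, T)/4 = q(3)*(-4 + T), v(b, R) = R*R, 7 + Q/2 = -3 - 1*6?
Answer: 142975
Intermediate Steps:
Q = -32 (Q = -14 + 2*(-3 - 1*6) = -14 + 2*(-3 - 6) = -14 + 2*(-9) = -14 - 18 = -32)
q(l) = -160 (q(l) = 5*(-32) = -160)
v(b, R) = R**2
n(J, T) = -2560 + 640*T (n(J, T) = -(-640)*(-4 + T) = -4*(640 - 160*T) = -2560 + 640*T)
47469 + ((v(84, 118) + n(-33, 5**3)) + 4142) = 47469 + ((118**2 + (-2560 + 640*5**3)) + 4142) = 47469 + ((13924 + (-2560 + 640*125)) + 4142) = 47469 + ((13924 + (-2560 + 80000)) + 4142) = 47469 + ((13924 + 77440) + 4142) = 47469 + (91364 + 4142) = 47469 + 95506 = 142975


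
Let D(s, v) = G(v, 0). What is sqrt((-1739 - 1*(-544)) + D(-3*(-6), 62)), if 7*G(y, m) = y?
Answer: 19*I*sqrt(161)/7 ≈ 34.44*I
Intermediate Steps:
G(y, m) = y/7
D(s, v) = v/7
sqrt((-1739 - 1*(-544)) + D(-3*(-6), 62)) = sqrt((-1739 - 1*(-544)) + (1/7)*62) = sqrt((-1739 + 544) + 62/7) = sqrt(-1195 + 62/7) = sqrt(-8303/7) = 19*I*sqrt(161)/7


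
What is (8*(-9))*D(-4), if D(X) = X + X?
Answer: 576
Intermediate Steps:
D(X) = 2*X
(8*(-9))*D(-4) = (8*(-9))*(2*(-4)) = -72*(-8) = 576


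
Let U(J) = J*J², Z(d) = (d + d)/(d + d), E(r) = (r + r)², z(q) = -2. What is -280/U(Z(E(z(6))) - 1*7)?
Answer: 35/27 ≈ 1.2963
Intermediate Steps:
E(r) = 4*r² (E(r) = (2*r)² = 4*r²)
Z(d) = 1 (Z(d) = (2*d)/((2*d)) = (2*d)*(1/(2*d)) = 1)
U(J) = J³
-280/U(Z(E(z(6))) - 1*7) = -280/(1 - 1*7)³ = -280/(1 - 7)³ = -280/(-6)³ = -280/(-216) = -1/216*(-280) = 35/27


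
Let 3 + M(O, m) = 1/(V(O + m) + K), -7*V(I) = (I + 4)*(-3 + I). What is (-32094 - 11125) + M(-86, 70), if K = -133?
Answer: -50094305/1159 ≈ -43222.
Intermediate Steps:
V(I) = -(-3 + I)*(4 + I)/7 (V(I) = -(I + 4)*(-3 + I)/7 = -(4 + I)*(-3 + I)/7 = -(-3 + I)*(4 + I)/7)
M(O, m) = -3 + 1/(-919/7 - O/7 - m/7 - (O + m)**2/7) (M(O, m) = -3 + 1/((12/7 - (O + m)/7 - (O + m)**2/7) - 133) = -3 + 1/((12/7 + (-O/7 - m/7) - (O + m)**2/7) - 133) = -3 + 1/((12/7 - O/7 - m/7 - (O + m)**2/7) - 133) = -3 + 1/(-919/7 - O/7 - m/7 - (O + m)**2/7))
(-32094 - 11125) + M(-86, 70) = (-32094 - 11125) + (-2764 - 3*(-86) - 3*70 - 3*(-86 + 70)**2)/(919 - 86 + 70 + (-86 + 70)**2) = -43219 + (-2764 + 258 - 210 - 3*(-16)**2)/(919 - 86 + 70 + (-16)**2) = -43219 + (-2764 + 258 - 210 - 3*256)/(919 - 86 + 70 + 256) = -43219 + (-2764 + 258 - 210 - 768)/1159 = -43219 + (1/1159)*(-3484) = -43219 - 3484/1159 = -50094305/1159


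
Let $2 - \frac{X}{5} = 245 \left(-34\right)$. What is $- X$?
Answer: $-41660$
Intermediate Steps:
$X = 41660$ ($X = 10 - 5 \cdot 245 \left(-34\right) = 10 - -41650 = 10 + 41650 = 41660$)
$- X = \left(-1\right) 41660 = -41660$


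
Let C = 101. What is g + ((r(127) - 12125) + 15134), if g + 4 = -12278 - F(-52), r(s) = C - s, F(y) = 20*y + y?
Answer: -8207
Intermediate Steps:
F(y) = 21*y
r(s) = 101 - s
g = -11190 (g = -4 + (-12278 - 21*(-52)) = -4 + (-12278 - 1*(-1092)) = -4 + (-12278 + 1092) = -4 - 11186 = -11190)
g + ((r(127) - 12125) + 15134) = -11190 + (((101 - 1*127) - 12125) + 15134) = -11190 + (((101 - 127) - 12125) + 15134) = -11190 + ((-26 - 12125) + 15134) = -11190 + (-12151 + 15134) = -11190 + 2983 = -8207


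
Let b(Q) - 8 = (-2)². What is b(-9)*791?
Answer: 9492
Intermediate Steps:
b(Q) = 12 (b(Q) = 8 + (-2)² = 8 + 4 = 12)
b(-9)*791 = 12*791 = 9492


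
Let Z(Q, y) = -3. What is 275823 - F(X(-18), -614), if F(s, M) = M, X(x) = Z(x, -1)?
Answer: 276437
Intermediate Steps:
X(x) = -3
275823 - F(X(-18), -614) = 275823 - 1*(-614) = 275823 + 614 = 276437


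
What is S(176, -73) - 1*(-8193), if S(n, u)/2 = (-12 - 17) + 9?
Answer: 8153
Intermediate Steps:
S(n, u) = -40 (S(n, u) = 2*((-12 - 17) + 9) = 2*(-29 + 9) = 2*(-20) = -40)
S(176, -73) - 1*(-8193) = -40 - 1*(-8193) = -40 + 8193 = 8153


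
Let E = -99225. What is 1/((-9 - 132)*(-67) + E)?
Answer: -1/89778 ≈ -1.1139e-5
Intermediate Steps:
1/((-9 - 132)*(-67) + E) = 1/((-9 - 132)*(-67) - 99225) = 1/(-141*(-67) - 99225) = 1/(9447 - 99225) = 1/(-89778) = -1/89778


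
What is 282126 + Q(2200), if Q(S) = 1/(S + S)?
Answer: 1241354401/4400 ≈ 2.8213e+5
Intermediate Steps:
Q(S) = 1/(2*S)
282126 + Q(2200) = 282126 + (½)/2200 = 282126 + (½)*(1/2200) = 282126 + 1/4400 = 1241354401/4400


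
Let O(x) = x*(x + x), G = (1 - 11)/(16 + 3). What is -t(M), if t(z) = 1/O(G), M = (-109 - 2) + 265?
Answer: -361/200 ≈ -1.8050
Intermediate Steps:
G = -10/19 ≈ -0.52632
O(x) = 2*x**2 (O(x) = x*(2*x) = 2*x**2)
M = 154 (M = -111 + 265 = 154)
t(z) = 361/200 (t(z) = 1/(2*(-10/19)**2) = 1/(2*(100/361)) = 1/(200/361) = 361/200)
-t(M) = -1*361/200 = -361/200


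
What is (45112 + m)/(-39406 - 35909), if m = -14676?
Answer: -30436/75315 ≈ -0.40412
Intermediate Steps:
(45112 + m)/(-39406 - 35909) = (45112 - 14676)/(-39406 - 35909) = 30436/(-75315) = 30436*(-1/75315) = -30436/75315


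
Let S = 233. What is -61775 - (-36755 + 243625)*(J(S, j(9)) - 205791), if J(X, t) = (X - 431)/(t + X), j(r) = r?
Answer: 468293008175/11 ≈ 4.2572e+10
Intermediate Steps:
J(X, t) = (-431 + X)/(X + t)
-61775 - (-36755 + 243625)*(J(S, j(9)) - 205791) = -61775 - (-36755 + 243625)*((-431 + 233)/(233 + 9) - 205791) = -61775 - 206870*(-198/242 - 205791) = -61775 - 206870*((1/242)*(-198) - 205791) = -61775 - 206870*(-9/11 - 205791) = -61775 - 206870*(-2263710)/11 = -61775 - 1*(-468293687700/11) = -61775 + 468293687700/11 = 468293008175/11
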